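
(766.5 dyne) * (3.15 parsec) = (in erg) 7.45e+21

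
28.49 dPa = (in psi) 0.0004132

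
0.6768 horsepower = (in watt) 504.7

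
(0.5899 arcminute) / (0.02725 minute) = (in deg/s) 0.006013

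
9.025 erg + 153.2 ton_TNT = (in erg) 6.41e+18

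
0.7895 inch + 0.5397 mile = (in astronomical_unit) 5.806e-09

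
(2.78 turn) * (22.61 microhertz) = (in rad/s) 0.0003949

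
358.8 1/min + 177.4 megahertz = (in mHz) 1.774e+11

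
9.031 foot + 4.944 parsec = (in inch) 6.006e+18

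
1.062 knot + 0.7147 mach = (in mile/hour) 545.6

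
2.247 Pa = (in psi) 0.0003259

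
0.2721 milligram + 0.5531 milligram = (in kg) 8.252e-07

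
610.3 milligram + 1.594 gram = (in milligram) 2204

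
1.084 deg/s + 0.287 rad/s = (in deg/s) 17.53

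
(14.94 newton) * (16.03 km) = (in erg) 2.395e+12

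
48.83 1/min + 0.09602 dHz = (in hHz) 0.008234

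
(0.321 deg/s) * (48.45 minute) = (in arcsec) 3.359e+06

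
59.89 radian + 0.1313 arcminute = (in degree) 3431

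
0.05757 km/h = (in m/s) 0.01599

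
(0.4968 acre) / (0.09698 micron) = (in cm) 2.073e+12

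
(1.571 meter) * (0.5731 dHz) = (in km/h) 0.3241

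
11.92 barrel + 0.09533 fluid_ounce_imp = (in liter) 1895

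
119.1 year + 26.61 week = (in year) 119.6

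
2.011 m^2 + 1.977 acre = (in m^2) 8003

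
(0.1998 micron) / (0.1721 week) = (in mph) 4.294e-12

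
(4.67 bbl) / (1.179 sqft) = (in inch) 266.9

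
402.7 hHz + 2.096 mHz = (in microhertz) 4.027e+10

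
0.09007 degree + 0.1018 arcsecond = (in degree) 0.0901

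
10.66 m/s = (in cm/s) 1066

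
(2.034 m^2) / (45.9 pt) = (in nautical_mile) 0.06783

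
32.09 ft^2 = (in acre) 0.0007367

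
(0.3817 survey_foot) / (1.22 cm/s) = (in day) 0.0001104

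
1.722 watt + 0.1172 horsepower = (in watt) 89.12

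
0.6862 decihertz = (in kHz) 6.862e-05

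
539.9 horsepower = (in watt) 4.026e+05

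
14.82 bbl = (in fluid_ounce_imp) 8.293e+04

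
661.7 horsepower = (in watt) 4.934e+05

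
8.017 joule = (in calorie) 1.916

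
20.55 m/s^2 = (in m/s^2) 20.55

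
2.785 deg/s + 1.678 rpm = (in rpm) 2.142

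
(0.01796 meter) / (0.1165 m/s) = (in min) 0.002569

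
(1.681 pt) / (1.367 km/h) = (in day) 1.808e-08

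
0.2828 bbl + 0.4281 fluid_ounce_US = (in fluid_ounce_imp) 1583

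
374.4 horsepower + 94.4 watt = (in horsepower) 374.5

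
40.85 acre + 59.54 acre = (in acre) 100.4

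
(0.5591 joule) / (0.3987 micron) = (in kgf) 1.43e+05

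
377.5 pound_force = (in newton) 1679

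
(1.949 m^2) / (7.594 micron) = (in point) 7.275e+08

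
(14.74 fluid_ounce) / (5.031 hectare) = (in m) 8.665e-09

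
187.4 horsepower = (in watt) 1.397e+05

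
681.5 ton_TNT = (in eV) 1.78e+31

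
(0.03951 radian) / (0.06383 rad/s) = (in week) 1.023e-06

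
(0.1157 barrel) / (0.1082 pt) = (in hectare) 0.04819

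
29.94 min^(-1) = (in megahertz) 4.99e-07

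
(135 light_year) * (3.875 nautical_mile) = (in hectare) 9.166e+17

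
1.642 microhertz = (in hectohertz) 1.642e-08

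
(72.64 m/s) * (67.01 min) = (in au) 1.952e-06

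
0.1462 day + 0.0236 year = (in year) 0.024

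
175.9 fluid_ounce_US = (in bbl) 0.03272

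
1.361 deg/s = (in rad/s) 0.02375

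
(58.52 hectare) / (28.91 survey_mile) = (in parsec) 4.076e-16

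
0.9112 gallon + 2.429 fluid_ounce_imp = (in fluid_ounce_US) 119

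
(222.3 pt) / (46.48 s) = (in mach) 4.955e-06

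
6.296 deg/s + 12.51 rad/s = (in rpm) 120.5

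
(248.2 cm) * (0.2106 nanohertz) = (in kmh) 1.882e-09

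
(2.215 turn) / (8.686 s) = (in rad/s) 1.602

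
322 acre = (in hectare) 130.3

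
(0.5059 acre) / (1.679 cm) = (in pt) 3.456e+08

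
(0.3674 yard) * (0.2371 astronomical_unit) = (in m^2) 1.192e+10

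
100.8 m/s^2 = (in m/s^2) 100.8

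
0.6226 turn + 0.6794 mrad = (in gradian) 249.1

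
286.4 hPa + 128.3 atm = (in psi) 1890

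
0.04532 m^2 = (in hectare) 4.532e-06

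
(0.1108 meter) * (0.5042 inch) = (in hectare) 1.419e-07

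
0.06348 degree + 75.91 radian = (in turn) 12.08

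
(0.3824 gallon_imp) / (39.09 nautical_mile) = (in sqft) 2.585e-07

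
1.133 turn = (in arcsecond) 1.468e+06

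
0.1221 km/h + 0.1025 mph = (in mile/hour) 0.1784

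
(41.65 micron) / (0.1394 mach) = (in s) 8.775e-07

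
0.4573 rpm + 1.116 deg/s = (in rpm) 0.6433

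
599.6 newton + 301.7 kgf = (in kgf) 362.8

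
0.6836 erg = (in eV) 4.267e+11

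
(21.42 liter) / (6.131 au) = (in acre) 5.771e-18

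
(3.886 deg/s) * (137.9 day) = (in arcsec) 1.667e+11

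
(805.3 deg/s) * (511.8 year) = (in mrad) 2.269e+14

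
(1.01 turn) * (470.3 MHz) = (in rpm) 2.85e+10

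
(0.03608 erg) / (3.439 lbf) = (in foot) 7.738e-10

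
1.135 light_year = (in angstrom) 1.074e+26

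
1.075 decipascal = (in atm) 1.061e-06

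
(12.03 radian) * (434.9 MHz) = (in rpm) 4.996e+10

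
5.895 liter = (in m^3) 0.005895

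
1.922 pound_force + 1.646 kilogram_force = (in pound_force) 5.551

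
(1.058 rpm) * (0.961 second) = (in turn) 0.01695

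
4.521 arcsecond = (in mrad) 0.02192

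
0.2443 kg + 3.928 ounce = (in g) 355.7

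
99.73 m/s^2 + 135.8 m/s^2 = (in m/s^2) 235.5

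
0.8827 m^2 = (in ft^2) 9.501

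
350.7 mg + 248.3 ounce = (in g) 7040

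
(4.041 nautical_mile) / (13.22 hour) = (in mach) 0.0004618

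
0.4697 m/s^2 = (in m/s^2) 0.4697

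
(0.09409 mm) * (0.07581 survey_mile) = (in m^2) 0.01148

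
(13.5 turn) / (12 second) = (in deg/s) 405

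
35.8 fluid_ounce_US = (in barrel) 0.006659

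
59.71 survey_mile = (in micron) 9.609e+10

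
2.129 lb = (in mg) 9.657e+05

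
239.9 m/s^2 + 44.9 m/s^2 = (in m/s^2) 284.8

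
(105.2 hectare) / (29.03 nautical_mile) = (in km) 0.01957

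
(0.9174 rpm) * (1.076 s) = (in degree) 5.923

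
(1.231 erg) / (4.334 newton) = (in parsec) 9.205e-25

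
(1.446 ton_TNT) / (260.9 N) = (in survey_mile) 1.441e+04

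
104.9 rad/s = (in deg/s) 6010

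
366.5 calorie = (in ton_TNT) 3.665e-07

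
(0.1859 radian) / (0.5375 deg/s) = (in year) 6.284e-07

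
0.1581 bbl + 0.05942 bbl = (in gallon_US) 9.136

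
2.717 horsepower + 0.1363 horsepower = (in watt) 2128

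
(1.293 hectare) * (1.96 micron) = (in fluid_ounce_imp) 891.9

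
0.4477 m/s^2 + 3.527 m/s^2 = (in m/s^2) 3.975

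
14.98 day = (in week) 2.14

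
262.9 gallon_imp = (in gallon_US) 315.7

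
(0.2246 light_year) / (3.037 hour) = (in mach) 5.708e+08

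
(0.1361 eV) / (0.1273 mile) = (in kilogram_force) 1.085e-23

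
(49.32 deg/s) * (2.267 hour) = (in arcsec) 1.449e+09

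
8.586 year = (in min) 4.513e+06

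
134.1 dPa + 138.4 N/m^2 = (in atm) 0.001498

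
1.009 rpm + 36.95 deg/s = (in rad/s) 0.7506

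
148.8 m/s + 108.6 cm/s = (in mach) 0.4402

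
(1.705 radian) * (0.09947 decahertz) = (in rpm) 16.2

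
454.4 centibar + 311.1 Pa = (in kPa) 454.7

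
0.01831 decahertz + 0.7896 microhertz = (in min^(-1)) 10.99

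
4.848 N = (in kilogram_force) 0.4944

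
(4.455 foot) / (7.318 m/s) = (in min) 0.003093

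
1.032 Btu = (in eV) 6.796e+21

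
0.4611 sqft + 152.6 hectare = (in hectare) 152.6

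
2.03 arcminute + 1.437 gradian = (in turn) 0.003686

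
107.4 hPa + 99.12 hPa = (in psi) 2.995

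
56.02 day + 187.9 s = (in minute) 8.067e+04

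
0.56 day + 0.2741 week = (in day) 2.479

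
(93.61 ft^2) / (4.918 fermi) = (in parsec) 0.05731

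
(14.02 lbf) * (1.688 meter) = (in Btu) 0.09978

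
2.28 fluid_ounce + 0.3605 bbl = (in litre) 57.38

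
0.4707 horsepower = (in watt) 351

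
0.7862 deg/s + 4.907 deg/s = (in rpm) 0.9489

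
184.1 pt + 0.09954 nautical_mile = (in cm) 1.844e+04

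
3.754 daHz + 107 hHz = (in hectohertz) 107.4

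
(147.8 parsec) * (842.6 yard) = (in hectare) 3.514e+17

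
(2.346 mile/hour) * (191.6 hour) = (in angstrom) 7.234e+15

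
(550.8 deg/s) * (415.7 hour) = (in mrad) 1.439e+10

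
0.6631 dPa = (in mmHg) 0.0004974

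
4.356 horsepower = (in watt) 3248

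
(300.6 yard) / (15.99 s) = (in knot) 33.41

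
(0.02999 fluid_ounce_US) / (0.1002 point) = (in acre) 6.2e-06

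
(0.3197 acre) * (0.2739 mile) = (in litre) 5.703e+08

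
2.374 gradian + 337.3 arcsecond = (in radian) 0.03893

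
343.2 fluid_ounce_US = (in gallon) 2.681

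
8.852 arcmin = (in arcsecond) 531.1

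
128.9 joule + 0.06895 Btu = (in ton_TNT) 4.819e-08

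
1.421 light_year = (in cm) 1.344e+18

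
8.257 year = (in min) 4.34e+06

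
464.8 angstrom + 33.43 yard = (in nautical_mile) 0.01651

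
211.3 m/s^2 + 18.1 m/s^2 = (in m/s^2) 229.4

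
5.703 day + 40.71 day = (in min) 6.683e+04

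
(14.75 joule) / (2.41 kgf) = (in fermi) 6.241e+14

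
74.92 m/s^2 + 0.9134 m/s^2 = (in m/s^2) 75.83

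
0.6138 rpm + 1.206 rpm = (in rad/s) 0.1906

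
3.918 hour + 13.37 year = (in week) 697.2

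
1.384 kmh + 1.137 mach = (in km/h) 1395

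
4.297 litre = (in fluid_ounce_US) 145.3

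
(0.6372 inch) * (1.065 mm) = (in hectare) 1.724e-09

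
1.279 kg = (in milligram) 1.279e+06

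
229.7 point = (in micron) 8.103e+04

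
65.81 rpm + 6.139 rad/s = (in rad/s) 13.03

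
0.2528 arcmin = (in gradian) 0.004681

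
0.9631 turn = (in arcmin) 2.08e+04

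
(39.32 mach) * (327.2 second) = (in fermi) 4.381e+21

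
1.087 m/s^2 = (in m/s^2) 1.087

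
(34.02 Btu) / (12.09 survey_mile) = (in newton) 1.845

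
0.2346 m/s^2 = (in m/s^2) 0.2346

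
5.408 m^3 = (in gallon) 1429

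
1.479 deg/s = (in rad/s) 0.02581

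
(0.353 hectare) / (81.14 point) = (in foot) 4.046e+05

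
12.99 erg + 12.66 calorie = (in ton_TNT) 1.266e-08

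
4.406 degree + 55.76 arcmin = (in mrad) 93.12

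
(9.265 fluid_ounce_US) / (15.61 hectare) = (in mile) 1.091e-12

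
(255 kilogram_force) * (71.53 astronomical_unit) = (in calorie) 6.396e+15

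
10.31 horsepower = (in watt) 7688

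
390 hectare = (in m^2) 3.9e+06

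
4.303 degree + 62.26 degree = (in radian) 1.162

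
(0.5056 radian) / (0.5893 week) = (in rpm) 1.355e-05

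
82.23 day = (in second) 7.105e+06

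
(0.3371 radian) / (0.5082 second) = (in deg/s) 38.01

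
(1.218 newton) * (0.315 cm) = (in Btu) 3.636e-06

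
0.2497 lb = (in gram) 113.3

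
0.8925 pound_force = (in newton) 3.97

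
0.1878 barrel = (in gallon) 7.888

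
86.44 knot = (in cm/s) 4447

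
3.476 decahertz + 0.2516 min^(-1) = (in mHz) 3.476e+04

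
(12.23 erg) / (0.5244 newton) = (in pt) 0.006611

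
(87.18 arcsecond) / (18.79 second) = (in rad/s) 2.249e-05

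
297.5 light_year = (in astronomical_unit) 1.881e+07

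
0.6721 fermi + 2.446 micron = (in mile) 1.52e-09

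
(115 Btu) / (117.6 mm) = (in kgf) 1.052e+05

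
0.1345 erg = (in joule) 1.345e-08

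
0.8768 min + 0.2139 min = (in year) 2.075e-06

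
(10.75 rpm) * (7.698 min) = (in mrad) 5.2e+05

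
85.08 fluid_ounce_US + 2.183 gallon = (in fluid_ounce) 364.5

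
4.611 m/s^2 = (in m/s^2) 4.611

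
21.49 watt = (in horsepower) 0.02882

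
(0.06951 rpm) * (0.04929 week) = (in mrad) 2.17e+05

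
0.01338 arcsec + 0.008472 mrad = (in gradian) 0.0005435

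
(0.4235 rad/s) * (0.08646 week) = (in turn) 3525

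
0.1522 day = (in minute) 219.2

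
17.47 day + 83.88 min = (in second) 1.514e+06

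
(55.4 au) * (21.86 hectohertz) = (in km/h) 6.522e+16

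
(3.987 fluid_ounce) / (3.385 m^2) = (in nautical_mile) 1.881e-08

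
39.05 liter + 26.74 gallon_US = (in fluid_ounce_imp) 4937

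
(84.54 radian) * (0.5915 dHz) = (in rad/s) 5.001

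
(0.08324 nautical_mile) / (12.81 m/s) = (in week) 1.99e-05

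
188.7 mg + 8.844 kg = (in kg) 8.844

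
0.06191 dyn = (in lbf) 1.392e-07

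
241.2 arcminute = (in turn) 0.01117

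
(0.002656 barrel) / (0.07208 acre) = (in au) 9.677e-18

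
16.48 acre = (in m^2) 6.669e+04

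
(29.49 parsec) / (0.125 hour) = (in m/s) 2.022e+15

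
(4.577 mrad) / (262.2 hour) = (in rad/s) 4.849e-09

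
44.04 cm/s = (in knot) 0.8561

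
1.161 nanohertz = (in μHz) 0.001161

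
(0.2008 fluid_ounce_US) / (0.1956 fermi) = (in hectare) 3.036e+06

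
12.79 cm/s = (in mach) 0.0003756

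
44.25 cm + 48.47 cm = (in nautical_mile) 0.0005006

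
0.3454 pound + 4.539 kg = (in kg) 4.696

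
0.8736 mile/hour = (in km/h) 1.406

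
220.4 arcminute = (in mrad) 64.11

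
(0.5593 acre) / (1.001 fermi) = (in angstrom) 2.261e+28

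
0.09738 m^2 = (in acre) 2.406e-05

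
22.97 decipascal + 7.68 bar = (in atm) 7.58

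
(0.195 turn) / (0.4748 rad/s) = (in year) 8.183e-08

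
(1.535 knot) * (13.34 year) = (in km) 3.322e+05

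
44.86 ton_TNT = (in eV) 1.171e+30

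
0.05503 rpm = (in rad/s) 0.005763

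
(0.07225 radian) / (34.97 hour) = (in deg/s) 3.288e-05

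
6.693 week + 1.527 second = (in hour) 1124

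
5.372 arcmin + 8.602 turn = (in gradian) 3441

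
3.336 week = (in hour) 560.4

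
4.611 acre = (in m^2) 1.866e+04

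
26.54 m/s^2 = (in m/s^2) 26.54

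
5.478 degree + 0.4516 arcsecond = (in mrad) 95.61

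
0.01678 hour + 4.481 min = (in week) 0.0005444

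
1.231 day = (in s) 1.064e+05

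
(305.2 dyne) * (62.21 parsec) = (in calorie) 1.4e+15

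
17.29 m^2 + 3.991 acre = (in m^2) 1.617e+04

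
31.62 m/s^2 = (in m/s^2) 31.62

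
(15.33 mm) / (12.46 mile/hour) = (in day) 3.185e-08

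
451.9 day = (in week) 64.56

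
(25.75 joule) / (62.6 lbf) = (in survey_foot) 0.3034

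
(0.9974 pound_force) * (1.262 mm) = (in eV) 3.495e+16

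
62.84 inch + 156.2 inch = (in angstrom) 5.564e+10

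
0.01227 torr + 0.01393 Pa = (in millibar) 0.0165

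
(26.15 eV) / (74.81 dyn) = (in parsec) 1.815e-31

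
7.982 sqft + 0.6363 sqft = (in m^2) 0.8007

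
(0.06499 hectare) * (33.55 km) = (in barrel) 1.371e+08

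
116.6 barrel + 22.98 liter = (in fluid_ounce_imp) 6.533e+05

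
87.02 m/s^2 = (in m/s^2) 87.02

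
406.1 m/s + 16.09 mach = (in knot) 1.144e+04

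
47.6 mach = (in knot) 3.151e+04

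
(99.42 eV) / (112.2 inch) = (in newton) 5.589e-18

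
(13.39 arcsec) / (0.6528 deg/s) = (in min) 9.496e-05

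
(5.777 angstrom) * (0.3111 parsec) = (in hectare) 554.6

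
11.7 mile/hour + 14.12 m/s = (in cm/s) 1935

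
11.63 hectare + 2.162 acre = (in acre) 30.9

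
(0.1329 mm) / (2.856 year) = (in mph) 3.301e-12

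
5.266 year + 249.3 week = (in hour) 8.801e+04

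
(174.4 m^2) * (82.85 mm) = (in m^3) 14.45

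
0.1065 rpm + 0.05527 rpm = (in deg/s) 0.9706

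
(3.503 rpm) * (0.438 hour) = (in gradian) 3.682e+04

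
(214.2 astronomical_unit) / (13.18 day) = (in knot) 5.47e+07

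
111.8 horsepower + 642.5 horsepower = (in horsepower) 754.3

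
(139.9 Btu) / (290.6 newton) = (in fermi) 5.079e+17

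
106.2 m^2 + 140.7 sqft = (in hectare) 0.01193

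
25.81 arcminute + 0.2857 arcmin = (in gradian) 0.4833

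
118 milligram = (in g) 0.118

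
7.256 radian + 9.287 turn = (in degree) 3759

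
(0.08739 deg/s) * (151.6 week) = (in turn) 2.226e+04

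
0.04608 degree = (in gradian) 0.0512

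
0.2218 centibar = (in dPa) 2218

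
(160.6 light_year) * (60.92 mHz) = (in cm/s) 9.256e+18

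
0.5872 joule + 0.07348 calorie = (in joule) 0.8946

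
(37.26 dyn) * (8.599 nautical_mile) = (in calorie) 1.418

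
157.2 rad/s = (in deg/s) 9007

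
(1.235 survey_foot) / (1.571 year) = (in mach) 2.231e-11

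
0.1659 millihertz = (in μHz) 165.9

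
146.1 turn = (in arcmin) 3.156e+06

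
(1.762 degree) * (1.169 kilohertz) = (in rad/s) 35.95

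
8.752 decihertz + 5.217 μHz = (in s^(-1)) 0.8752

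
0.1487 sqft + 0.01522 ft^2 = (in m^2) 0.01523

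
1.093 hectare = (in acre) 2.701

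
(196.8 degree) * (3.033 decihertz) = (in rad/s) 1.042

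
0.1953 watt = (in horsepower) 0.0002619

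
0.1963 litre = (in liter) 0.1963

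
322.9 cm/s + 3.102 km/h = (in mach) 0.01201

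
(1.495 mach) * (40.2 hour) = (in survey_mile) 4.578e+04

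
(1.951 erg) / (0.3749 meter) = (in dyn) 0.05204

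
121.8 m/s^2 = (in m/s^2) 121.8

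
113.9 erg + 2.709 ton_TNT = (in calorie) 2.709e+09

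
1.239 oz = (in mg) 3.513e+04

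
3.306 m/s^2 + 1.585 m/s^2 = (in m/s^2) 4.891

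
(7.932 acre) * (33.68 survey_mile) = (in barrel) 1.094e+10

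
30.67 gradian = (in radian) 0.4818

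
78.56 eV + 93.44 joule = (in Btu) 0.08856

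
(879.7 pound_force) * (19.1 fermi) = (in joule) 7.474e-11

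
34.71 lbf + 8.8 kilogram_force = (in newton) 240.7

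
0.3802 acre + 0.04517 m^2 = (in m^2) 1539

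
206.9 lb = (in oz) 3310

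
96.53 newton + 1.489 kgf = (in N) 111.1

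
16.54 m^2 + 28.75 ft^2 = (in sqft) 206.8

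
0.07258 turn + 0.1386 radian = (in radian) 0.5946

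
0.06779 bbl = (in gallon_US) 2.847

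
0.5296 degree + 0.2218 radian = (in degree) 13.24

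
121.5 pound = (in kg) 55.11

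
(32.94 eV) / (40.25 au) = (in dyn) 8.765e-26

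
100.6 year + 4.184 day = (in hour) 8.814e+05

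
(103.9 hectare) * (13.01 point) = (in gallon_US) 1.26e+06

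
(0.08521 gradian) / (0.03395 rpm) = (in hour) 0.0001046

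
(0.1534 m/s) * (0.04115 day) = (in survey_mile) 0.3389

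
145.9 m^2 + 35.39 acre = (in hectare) 14.34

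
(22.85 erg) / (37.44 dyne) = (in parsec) 1.978e-19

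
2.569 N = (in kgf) 0.262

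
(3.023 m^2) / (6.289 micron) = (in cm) 4.807e+07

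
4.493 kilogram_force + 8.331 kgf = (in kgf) 12.82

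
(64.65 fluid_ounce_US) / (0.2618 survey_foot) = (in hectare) 2.396e-06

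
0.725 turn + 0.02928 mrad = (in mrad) 4555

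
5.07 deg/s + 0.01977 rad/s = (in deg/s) 6.203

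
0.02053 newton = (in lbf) 0.004615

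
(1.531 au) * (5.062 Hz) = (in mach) 3.405e+09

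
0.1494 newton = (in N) 0.1494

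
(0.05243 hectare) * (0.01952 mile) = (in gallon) 4.351e+06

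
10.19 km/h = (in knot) 5.502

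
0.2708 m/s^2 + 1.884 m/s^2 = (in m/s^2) 2.155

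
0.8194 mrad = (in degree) 0.04695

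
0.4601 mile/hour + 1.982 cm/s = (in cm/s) 22.55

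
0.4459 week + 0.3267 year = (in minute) 1.762e+05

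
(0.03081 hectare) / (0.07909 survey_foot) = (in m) 1.278e+04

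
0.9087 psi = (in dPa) 6.265e+04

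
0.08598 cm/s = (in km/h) 0.003095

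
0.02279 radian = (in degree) 1.306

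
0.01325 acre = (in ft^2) 577.2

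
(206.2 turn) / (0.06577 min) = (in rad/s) 328.3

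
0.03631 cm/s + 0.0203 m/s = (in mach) 6.068e-05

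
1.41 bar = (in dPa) 1.41e+06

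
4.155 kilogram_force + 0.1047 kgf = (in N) 41.77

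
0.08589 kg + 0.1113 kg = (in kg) 0.1972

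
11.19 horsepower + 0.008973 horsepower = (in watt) 8351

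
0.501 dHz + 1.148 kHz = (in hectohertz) 11.48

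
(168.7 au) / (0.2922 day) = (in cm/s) 9.996e+10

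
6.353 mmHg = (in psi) 0.1228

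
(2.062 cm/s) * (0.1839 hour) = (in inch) 537.5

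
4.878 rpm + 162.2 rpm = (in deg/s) 1002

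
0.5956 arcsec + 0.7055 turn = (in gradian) 282.2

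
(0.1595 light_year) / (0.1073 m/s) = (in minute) 2.344e+14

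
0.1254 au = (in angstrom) 1.876e+20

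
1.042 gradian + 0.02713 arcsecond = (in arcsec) 3376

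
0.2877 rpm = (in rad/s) 0.03013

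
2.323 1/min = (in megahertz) 3.872e-08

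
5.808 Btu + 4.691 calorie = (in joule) 6147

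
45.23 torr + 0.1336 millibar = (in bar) 0.06044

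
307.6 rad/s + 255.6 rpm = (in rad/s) 334.4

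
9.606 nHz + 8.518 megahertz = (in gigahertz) 0.008518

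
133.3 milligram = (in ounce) 0.004702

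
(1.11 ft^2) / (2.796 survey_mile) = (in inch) 0.0009023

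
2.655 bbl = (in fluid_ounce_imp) 1.486e+04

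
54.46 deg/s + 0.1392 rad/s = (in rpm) 10.41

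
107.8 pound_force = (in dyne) 4.795e+07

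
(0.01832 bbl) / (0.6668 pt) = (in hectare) 0.001238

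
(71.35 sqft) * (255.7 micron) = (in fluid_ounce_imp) 59.65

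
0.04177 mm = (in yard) 4.568e-05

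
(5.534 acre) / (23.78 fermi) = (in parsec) 30.52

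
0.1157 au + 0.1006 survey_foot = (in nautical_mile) 9.346e+06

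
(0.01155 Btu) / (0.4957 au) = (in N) 1.643e-10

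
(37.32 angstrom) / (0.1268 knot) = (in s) 5.721e-08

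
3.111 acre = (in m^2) 1.259e+04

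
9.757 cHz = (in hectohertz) 0.0009757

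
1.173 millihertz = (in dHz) 0.01173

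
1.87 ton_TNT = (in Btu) 7.416e+06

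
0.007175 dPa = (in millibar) 7.175e-06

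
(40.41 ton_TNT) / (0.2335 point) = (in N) 2.053e+15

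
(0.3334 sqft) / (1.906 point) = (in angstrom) 4.607e+11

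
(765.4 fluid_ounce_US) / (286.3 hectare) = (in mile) 4.913e-12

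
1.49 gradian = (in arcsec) 4828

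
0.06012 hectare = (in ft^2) 6471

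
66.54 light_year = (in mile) 3.912e+14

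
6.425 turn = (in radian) 40.37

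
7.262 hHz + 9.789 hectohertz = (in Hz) 1705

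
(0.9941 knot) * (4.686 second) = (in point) 6793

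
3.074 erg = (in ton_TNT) 7.347e-17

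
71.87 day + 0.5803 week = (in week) 10.85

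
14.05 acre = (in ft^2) 6.12e+05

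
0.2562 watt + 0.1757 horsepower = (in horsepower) 0.176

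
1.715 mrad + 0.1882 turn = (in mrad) 1184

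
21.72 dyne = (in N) 0.0002172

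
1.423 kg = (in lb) 3.137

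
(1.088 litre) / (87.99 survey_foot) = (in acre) 1.002e-08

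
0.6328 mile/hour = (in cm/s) 28.29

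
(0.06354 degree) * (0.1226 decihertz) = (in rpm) 0.0001298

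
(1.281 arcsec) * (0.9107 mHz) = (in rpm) 5.401e-08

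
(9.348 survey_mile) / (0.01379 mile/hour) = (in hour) 677.9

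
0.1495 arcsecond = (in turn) 1.154e-07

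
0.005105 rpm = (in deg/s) 0.03063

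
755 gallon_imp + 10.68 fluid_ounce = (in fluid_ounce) 1.161e+05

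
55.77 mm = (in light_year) 5.895e-18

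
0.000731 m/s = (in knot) 0.001421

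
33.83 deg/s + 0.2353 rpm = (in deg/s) 35.24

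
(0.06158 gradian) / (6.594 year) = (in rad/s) 4.652e-12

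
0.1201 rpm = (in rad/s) 0.01258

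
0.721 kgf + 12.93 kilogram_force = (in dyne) 1.339e+07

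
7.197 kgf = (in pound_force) 15.87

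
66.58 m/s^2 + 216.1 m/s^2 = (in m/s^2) 282.7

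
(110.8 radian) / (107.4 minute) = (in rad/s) 0.01719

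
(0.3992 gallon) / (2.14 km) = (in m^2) 7.061e-07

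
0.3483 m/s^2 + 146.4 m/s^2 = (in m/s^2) 146.7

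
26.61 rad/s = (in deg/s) 1525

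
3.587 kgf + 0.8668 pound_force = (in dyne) 3.903e+06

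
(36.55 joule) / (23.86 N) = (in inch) 60.31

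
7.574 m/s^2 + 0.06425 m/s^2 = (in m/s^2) 7.638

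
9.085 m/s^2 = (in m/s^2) 9.085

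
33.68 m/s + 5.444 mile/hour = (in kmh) 130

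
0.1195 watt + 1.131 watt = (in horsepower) 0.001677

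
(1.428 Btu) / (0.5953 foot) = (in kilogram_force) 846.7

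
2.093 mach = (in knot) 1385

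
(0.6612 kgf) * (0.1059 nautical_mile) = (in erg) 1.272e+10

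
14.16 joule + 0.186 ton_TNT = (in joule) 7.782e+08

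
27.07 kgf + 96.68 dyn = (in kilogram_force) 27.07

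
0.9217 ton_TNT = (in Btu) 3.655e+06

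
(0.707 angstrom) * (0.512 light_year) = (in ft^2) 3.686e+06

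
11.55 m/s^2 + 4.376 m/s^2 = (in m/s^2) 15.93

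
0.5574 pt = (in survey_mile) 1.222e-07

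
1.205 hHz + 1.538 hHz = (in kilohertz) 0.2743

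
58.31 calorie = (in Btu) 0.2312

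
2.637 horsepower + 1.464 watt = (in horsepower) 2.639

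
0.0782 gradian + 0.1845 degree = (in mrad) 4.448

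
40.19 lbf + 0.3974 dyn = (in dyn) 1.788e+07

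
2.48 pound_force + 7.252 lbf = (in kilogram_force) 4.414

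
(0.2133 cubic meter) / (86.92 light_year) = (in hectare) 2.594e-23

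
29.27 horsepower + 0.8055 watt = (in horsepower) 29.27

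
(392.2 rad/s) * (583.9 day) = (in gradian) 1.26e+12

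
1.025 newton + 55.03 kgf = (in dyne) 5.407e+07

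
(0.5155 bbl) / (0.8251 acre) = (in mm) 0.02455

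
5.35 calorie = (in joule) 22.38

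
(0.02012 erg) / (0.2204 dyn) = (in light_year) 9.649e-20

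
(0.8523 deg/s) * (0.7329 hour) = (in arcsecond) 8.095e+06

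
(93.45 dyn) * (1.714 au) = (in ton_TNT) 0.05727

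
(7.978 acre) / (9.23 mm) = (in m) 3.498e+06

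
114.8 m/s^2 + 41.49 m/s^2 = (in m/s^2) 156.3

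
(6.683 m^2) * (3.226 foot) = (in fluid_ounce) 2.222e+05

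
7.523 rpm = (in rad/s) 0.7878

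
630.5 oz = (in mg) 1.787e+07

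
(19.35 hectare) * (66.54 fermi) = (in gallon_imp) 2.832e-06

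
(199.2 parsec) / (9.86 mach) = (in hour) 5.086e+11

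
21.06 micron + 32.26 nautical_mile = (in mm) 5.975e+07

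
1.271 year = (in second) 4.008e+07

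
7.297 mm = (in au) 4.878e-14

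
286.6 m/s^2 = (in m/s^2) 286.6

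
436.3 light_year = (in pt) 1.17e+22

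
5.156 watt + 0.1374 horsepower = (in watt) 107.6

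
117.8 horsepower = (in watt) 8.784e+04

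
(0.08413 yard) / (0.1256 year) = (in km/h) 6.992e-08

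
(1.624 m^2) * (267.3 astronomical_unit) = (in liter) 6.494e+16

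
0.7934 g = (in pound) 0.001749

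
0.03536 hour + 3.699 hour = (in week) 0.02223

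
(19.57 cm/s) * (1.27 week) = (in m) 1.503e+05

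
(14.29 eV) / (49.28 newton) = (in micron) 4.646e-14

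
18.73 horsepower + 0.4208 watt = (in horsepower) 18.73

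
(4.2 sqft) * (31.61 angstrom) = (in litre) 1.233e-06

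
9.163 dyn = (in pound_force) 2.06e-05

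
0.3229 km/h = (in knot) 0.1744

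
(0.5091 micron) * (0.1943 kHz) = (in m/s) 9.892e-05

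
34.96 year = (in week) 1823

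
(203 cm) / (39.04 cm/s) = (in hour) 0.001444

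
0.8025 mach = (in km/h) 983.7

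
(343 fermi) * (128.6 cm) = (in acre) 1.09e-16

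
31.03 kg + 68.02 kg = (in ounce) 3494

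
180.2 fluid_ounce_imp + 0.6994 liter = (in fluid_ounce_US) 196.8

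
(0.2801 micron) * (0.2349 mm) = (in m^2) 6.58e-11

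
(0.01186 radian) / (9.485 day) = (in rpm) 1.382e-07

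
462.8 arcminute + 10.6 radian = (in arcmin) 3.69e+04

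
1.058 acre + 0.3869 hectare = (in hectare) 0.8151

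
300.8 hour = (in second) 1.083e+06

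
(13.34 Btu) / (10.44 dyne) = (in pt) 3.821e+11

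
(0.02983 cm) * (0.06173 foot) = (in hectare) 5.613e-10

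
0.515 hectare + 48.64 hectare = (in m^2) 4.916e+05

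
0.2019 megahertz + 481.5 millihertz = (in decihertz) 2.019e+06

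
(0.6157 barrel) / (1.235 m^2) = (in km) 7.926e-05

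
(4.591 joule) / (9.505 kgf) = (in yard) 0.05386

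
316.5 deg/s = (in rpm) 52.75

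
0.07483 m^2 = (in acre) 1.849e-05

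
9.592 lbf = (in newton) 42.67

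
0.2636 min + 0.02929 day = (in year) 8.075e-05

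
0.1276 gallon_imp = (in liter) 0.5801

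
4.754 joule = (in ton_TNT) 1.136e-09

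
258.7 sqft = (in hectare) 0.002403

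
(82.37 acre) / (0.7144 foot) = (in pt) 4.339e+09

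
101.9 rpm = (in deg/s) 611.4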